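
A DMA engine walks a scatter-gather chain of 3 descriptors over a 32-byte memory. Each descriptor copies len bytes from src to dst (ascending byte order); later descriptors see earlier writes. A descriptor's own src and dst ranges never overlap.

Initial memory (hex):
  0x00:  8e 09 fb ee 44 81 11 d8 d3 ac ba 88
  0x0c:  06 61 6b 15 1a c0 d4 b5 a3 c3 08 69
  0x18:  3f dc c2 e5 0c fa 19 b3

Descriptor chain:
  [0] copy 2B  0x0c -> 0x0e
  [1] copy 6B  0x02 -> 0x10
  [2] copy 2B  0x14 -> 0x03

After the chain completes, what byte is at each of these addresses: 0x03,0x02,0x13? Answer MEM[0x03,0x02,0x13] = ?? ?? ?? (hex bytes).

D0: mem[0x0e..0x0f] <- [06 61]
D1: mem[0x10..0x15] <- [fb ee 44 81 11 d8]
D2: mem[0x03..0x04] <- [11 d8]
query mem[0x03]=0x11, mem[0x02]=0xfb, mem[0x13]=0x81

MEM[0x03,0x02,0x13] = 11 fb 81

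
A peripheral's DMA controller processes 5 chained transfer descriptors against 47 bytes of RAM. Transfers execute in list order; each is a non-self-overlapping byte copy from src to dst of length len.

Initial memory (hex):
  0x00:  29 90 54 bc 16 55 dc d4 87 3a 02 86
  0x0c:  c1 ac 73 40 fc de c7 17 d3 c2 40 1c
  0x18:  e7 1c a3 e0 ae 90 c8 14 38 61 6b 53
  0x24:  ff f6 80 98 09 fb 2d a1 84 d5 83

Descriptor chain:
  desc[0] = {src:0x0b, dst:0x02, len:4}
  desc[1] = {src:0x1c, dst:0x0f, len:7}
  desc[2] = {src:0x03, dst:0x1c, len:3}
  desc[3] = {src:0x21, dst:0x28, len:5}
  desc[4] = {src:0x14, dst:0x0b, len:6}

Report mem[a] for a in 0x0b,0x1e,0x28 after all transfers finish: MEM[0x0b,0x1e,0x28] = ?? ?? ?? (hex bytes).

[0] 0x0b->0x02 len=4 : 86 c1 ac 73
[1] 0x1c->0x0f len=7 : ae 90 c8 14 38 61 6b
[2] 0x03->0x1c len=3 : c1 ac 73
[3] 0x21->0x28 len=5 : 61 6b 53 ff f6
[4] 0x14->0x0b len=6 : 61 6b 40 1c e7 1c
query mem[0x0b]=0x61, mem[0x1e]=0x73, mem[0x28]=0x61

MEM[0x0b,0x1e,0x28] = 61 73 61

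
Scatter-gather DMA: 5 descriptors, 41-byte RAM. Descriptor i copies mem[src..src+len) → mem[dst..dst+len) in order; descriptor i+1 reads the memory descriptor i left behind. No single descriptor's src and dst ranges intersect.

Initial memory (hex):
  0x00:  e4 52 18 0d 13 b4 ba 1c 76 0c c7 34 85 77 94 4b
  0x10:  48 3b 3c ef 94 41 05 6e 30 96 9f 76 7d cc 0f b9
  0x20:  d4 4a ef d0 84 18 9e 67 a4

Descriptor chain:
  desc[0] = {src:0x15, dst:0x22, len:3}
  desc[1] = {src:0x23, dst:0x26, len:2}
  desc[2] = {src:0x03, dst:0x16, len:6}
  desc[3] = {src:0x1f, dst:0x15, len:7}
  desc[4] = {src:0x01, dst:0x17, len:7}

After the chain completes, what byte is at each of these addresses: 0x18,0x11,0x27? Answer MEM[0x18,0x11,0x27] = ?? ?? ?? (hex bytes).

[0] 0x15->0x22 len=3 : 41 05 6e
[1] 0x23->0x26 len=2 : 05 6e
[2] 0x03->0x16 len=6 : 0d 13 b4 ba 1c 76
[3] 0x1f->0x15 len=7 : b9 d4 4a 41 05 6e 18
[4] 0x01->0x17 len=7 : 52 18 0d 13 b4 ba 1c
query mem[0x18]=0x18, mem[0x11]=0x3b, mem[0x27]=0x6e

MEM[0x18,0x11,0x27] = 18 3b 6e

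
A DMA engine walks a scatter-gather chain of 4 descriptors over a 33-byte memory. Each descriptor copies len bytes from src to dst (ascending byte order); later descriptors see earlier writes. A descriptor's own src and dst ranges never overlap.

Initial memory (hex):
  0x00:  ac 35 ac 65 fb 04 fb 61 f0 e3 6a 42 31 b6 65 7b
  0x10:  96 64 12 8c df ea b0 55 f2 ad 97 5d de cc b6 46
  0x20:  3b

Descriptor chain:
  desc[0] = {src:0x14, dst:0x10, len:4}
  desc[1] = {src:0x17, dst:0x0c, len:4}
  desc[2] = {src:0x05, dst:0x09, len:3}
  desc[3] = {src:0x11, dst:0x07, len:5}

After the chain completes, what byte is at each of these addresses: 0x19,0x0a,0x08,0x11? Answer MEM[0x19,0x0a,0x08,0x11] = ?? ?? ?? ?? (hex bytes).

MEM[0x19,0x0a,0x08,0x11] = ad df b0 ea

D0: mem[0x10..0x13] <- [df ea b0 55]
D1: mem[0x0c..0x0f] <- [55 f2 ad 97]
D2: mem[0x09..0x0b] <- [04 fb 61]
D3: mem[0x07..0x0b] <- [ea b0 55 df ea]
query mem[0x19]=0xad, mem[0x0a]=0xdf, mem[0x08]=0xb0, mem[0x11]=0xea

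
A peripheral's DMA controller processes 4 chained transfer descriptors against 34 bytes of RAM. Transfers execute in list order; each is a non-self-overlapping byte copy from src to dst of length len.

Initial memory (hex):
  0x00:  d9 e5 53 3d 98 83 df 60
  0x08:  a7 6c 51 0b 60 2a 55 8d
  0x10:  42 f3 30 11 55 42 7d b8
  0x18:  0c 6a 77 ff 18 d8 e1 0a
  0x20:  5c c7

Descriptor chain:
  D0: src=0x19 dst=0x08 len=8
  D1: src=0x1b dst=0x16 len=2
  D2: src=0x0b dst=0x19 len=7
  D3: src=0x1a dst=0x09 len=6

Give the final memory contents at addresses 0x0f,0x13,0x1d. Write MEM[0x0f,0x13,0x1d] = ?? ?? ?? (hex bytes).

MEM[0x0f,0x13,0x1d] = 5c 11 5c

D0: mem[0x08..0x0f] <- [6a 77 ff 18 d8 e1 0a 5c]
D1: mem[0x16..0x17] <- [ff 18]
D2: mem[0x19..0x1f] <- [18 d8 e1 0a 5c 42 f3]
D3: mem[0x09..0x0e] <- [d8 e1 0a 5c 42 f3]
query mem[0x0f]=0x5c, mem[0x13]=0x11, mem[0x1d]=0x5c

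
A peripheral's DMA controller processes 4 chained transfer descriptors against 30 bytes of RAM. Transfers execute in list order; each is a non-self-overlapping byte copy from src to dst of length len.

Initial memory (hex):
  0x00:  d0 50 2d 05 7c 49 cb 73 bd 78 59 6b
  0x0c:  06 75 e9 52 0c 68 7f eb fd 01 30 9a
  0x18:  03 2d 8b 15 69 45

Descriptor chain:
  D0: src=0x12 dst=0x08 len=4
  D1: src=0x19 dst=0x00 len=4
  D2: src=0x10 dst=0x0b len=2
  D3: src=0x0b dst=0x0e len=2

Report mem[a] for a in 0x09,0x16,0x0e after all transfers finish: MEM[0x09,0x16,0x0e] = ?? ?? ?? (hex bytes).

MEM[0x09,0x16,0x0e] = eb 30 0c

  after D0: wrote 4B at 0x08 = 7febfd01
  after D1: wrote 4B at 0x00 = 2d8b1569
  after D2: wrote 2B at 0x0b = 0c68
  after D3: wrote 2B at 0x0e = 0c68
query mem[0x09]=0xeb, mem[0x16]=0x30, mem[0x0e]=0x0c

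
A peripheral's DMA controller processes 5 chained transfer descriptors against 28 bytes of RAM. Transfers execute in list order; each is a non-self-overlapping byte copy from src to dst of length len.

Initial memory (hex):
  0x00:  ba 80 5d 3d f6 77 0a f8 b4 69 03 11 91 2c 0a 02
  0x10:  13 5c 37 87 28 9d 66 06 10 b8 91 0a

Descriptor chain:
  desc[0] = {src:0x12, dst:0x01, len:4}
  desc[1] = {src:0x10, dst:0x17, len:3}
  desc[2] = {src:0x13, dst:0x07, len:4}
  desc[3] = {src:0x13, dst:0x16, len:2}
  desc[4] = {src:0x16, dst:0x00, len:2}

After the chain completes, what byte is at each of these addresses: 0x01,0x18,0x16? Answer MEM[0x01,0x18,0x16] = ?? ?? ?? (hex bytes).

MEM[0x01,0x18,0x16] = 28 5c 87

[0] 0x12->0x01 len=4 : 37 87 28 9d
[1] 0x10->0x17 len=3 : 13 5c 37
[2] 0x13->0x07 len=4 : 87 28 9d 66
[3] 0x13->0x16 len=2 : 87 28
[4] 0x16->0x00 len=2 : 87 28
query mem[0x01]=0x28, mem[0x18]=0x5c, mem[0x16]=0x87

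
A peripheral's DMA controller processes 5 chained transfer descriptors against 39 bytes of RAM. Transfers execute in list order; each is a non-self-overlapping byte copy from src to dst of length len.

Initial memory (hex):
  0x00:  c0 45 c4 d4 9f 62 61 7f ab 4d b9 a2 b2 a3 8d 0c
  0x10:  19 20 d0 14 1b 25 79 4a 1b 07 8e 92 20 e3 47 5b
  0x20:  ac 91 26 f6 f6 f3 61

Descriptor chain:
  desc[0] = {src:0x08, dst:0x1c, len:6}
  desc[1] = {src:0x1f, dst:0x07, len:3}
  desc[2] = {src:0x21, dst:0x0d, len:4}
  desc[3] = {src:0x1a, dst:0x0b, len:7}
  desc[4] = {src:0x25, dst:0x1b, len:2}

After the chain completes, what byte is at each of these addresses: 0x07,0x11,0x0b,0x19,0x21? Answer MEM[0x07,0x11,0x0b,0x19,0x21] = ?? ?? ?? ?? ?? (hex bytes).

  after D0: wrote 6B at 0x1c = ab4db9a2b2a3
  after D1: wrote 3B at 0x07 = a2b2a3
  after D2: wrote 4B at 0x0d = a326f6f6
  after D3: wrote 7B at 0x0b = 8e92ab4db9a2b2
  after D4: wrote 2B at 0x1b = f361
query mem[0x07]=0xa2, mem[0x11]=0xb2, mem[0x0b]=0x8e, mem[0x19]=0x07, mem[0x21]=0xa3

MEM[0x07,0x11,0x0b,0x19,0x21] = a2 b2 8e 07 a3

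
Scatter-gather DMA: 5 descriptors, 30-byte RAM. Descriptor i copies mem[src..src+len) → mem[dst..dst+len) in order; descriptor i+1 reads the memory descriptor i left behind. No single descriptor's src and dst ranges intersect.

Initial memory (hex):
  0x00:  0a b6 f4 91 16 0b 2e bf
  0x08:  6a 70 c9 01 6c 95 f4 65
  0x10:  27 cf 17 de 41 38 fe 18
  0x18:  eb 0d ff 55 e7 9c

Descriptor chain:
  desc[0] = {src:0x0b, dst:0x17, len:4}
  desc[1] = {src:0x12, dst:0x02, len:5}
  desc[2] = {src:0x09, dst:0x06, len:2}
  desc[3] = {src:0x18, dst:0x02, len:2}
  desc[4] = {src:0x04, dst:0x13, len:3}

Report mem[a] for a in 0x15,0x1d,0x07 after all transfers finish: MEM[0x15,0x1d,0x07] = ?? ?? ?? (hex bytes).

#0 dst[0x17+4] := {0x01,0x6c,0x95,0xf4}
#1 dst[0x02+5] := {0x17,0xde,0x41,0x38,0xfe}
#2 dst[0x06+2] := {0x70,0xc9}
#3 dst[0x02+2] := {0x6c,0x95}
#4 dst[0x13+3] := {0x41,0x38,0x70}
query mem[0x15]=0x70, mem[0x1d]=0x9c, mem[0x07]=0xc9

MEM[0x15,0x1d,0x07] = 70 9c c9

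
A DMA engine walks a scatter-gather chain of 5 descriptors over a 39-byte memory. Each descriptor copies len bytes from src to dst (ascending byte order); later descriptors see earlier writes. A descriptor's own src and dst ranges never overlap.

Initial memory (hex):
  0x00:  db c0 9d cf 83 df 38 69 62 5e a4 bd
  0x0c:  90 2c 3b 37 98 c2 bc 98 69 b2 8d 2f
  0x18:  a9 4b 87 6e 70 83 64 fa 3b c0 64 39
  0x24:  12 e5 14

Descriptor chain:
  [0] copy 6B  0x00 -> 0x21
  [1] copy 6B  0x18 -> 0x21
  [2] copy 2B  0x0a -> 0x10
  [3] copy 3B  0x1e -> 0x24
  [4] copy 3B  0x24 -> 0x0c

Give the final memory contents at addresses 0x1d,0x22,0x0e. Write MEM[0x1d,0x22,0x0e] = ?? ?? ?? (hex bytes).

MEM[0x1d,0x22,0x0e] = 83 4b 3b

#0 dst[0x21+6] := {0xdb,0xc0,0x9d,0xcf,0x83,0xdf}
#1 dst[0x21+6] := {0xa9,0x4b,0x87,0x6e,0x70,0x83}
#2 dst[0x10+2] := {0xa4,0xbd}
#3 dst[0x24+3] := {0x64,0xfa,0x3b}
#4 dst[0x0c+3] := {0x64,0xfa,0x3b}
query mem[0x1d]=0x83, mem[0x22]=0x4b, mem[0x0e]=0x3b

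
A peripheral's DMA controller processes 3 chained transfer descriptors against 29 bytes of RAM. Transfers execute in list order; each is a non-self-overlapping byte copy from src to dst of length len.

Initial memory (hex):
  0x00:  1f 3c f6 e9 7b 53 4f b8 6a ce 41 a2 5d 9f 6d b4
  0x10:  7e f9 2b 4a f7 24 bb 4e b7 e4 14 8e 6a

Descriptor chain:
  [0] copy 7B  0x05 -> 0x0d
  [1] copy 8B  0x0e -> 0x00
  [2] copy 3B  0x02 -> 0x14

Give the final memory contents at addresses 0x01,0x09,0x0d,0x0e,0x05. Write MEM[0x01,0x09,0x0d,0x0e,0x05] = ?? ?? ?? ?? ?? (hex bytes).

D0: mem[0x0d..0x13] <- [53 4f b8 6a ce 41 a2]
D1: mem[0x00..0x07] <- [4f b8 6a ce 41 a2 f7 24]
D2: mem[0x14..0x16] <- [6a ce 41]
query mem[0x01]=0xb8, mem[0x09]=0xce, mem[0x0d]=0x53, mem[0x0e]=0x4f, mem[0x05]=0xa2

MEM[0x01,0x09,0x0d,0x0e,0x05] = b8 ce 53 4f a2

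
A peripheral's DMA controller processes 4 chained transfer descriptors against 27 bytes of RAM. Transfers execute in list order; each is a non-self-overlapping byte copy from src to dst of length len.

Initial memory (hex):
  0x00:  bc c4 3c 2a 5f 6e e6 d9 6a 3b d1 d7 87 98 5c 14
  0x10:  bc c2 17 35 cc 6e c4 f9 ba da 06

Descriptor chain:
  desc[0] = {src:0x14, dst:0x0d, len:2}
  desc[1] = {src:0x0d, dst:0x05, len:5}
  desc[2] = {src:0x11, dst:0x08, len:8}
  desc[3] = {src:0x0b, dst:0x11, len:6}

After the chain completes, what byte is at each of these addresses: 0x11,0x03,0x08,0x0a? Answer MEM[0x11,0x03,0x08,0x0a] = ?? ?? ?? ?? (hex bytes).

  after D0: wrote 2B at 0x0d = cc6e
  after D1: wrote 5B at 0x05 = cc6e14bcc2
  after D2: wrote 8B at 0x08 = c21735cc6ec4f9ba
  after D3: wrote 6B at 0x11 = cc6ec4f9babc
query mem[0x11]=0xcc, mem[0x03]=0x2a, mem[0x08]=0xc2, mem[0x0a]=0x35

MEM[0x11,0x03,0x08,0x0a] = cc 2a c2 35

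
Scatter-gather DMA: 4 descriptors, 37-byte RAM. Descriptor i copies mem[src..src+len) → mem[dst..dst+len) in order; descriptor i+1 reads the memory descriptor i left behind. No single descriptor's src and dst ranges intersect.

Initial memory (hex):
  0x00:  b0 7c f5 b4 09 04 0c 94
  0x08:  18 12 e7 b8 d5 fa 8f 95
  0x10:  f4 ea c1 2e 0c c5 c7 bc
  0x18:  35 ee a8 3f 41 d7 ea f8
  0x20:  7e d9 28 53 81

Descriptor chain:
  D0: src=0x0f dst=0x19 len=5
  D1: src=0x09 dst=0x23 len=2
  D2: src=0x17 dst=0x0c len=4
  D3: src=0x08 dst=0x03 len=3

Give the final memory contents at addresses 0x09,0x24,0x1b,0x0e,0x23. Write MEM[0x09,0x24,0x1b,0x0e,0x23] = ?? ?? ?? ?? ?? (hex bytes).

  after D0: wrote 5B at 0x19 = 95f4eac12e
  after D1: wrote 2B at 0x23 = 12e7
  after D2: wrote 4B at 0x0c = bc3595f4
  after D3: wrote 3B at 0x03 = 1812e7
query mem[0x09]=0x12, mem[0x24]=0xe7, mem[0x1b]=0xea, mem[0x0e]=0x95, mem[0x23]=0x12

MEM[0x09,0x24,0x1b,0x0e,0x23] = 12 e7 ea 95 12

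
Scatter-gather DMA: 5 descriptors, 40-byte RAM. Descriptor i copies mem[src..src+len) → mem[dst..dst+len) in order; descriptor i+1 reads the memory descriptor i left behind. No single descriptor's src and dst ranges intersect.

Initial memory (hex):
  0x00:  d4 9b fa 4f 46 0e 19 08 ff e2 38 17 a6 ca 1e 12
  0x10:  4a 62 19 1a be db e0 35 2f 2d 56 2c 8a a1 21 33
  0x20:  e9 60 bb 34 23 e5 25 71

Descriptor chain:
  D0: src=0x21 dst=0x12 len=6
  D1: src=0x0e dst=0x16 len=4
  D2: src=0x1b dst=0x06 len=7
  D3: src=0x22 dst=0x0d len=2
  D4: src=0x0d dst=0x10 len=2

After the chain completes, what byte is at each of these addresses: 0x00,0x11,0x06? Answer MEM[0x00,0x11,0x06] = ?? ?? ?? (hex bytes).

[0] 0x21->0x12 len=6 : 60 bb 34 23 e5 25
[1] 0x0e->0x16 len=4 : 1e 12 4a 62
[2] 0x1b->0x06 len=7 : 2c 8a a1 21 33 e9 60
[3] 0x22->0x0d len=2 : bb 34
[4] 0x0d->0x10 len=2 : bb 34
query mem[0x00]=0xd4, mem[0x11]=0x34, mem[0x06]=0x2c

MEM[0x00,0x11,0x06] = d4 34 2c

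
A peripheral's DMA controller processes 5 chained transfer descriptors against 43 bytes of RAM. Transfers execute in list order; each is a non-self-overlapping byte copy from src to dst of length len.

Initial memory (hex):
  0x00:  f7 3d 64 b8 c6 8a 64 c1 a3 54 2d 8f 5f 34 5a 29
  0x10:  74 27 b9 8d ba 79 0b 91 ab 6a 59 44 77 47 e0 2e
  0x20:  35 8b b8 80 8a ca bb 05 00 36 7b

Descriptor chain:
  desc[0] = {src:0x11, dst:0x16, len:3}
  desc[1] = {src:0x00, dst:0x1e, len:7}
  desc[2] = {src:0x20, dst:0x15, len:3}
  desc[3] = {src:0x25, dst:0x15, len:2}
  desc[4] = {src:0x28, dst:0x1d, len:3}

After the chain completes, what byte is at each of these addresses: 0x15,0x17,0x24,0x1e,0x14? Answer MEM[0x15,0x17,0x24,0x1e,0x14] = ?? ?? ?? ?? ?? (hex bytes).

D0: mem[0x16..0x18] <- [27 b9 8d]
D1: mem[0x1e..0x24] <- [f7 3d 64 b8 c6 8a 64]
D2: mem[0x15..0x17] <- [64 b8 c6]
D3: mem[0x15..0x16] <- [ca bb]
D4: mem[0x1d..0x1f] <- [00 36 7b]
query mem[0x15]=0xca, mem[0x17]=0xc6, mem[0x24]=0x64, mem[0x1e]=0x36, mem[0x14]=0xba

MEM[0x15,0x17,0x24,0x1e,0x14] = ca c6 64 36 ba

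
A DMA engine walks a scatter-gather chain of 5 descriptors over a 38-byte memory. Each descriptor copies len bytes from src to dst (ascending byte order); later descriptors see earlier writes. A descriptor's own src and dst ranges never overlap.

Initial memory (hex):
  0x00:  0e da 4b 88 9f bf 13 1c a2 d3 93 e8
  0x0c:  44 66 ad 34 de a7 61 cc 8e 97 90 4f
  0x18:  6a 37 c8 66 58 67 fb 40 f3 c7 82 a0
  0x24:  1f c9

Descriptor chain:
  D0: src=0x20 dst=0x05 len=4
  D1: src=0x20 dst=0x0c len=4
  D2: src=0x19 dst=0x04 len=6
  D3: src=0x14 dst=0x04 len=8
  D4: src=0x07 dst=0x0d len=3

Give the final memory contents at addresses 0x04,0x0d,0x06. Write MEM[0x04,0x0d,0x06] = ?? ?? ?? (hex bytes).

  after D0: wrote 4B at 0x05 = f3c782a0
  after D1: wrote 4B at 0x0c = f3c782a0
  after D2: wrote 6B at 0x04 = 37c8665867fb
  after D3: wrote 8B at 0x04 = 8e97904f6a37c866
  after D4: wrote 3B at 0x0d = 4f6a37
query mem[0x04]=0x8e, mem[0x0d]=0x4f, mem[0x06]=0x90

MEM[0x04,0x0d,0x06] = 8e 4f 90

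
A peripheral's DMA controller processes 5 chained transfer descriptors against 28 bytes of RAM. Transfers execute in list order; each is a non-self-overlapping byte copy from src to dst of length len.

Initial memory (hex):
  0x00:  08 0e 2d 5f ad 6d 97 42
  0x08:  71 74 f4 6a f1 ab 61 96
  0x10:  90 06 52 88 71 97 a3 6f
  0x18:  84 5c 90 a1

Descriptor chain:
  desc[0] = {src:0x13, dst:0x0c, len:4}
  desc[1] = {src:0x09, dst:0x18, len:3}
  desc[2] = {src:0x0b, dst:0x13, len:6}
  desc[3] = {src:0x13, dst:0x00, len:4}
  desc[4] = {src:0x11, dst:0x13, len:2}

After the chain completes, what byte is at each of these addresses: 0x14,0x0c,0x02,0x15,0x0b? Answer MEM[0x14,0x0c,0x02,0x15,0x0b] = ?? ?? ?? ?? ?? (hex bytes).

[0] 0x13->0x0c len=4 : 88 71 97 a3
[1] 0x09->0x18 len=3 : 74 f4 6a
[2] 0x0b->0x13 len=6 : 6a 88 71 97 a3 90
[3] 0x13->0x00 len=4 : 6a 88 71 97
[4] 0x11->0x13 len=2 : 06 52
query mem[0x14]=0x52, mem[0x0c]=0x88, mem[0x02]=0x71, mem[0x15]=0x71, mem[0x0b]=0x6a

MEM[0x14,0x0c,0x02,0x15,0x0b] = 52 88 71 71 6a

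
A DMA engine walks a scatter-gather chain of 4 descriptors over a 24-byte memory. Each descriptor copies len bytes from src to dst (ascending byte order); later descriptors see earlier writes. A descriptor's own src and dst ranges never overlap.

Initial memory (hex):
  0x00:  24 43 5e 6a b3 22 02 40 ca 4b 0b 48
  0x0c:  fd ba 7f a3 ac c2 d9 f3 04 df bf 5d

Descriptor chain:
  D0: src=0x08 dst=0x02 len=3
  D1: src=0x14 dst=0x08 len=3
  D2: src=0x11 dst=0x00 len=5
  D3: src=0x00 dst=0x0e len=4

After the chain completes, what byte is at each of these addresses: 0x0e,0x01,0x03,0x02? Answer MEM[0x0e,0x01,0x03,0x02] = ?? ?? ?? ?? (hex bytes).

[0] 0x08->0x02 len=3 : ca 4b 0b
[1] 0x14->0x08 len=3 : 04 df bf
[2] 0x11->0x00 len=5 : c2 d9 f3 04 df
[3] 0x00->0x0e len=4 : c2 d9 f3 04
query mem[0x0e]=0xc2, mem[0x01]=0xd9, mem[0x03]=0x04, mem[0x02]=0xf3

MEM[0x0e,0x01,0x03,0x02] = c2 d9 04 f3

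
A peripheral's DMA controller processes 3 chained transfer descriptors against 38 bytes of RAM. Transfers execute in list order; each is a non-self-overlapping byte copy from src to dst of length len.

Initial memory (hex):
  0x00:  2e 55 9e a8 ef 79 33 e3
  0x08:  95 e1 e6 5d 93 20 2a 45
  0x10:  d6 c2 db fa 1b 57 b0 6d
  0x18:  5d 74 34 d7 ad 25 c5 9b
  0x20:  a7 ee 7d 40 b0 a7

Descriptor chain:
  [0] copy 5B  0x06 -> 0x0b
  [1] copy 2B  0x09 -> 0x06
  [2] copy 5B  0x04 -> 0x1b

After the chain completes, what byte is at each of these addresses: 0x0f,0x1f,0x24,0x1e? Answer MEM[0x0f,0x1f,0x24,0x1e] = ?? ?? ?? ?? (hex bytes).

MEM[0x0f,0x1f,0x24,0x1e] = e6 95 b0 e6

  after D0: wrote 5B at 0x0b = 33e395e1e6
  after D1: wrote 2B at 0x06 = e1e6
  after D2: wrote 5B at 0x1b = ef79e1e695
query mem[0x0f]=0xe6, mem[0x1f]=0x95, mem[0x24]=0xb0, mem[0x1e]=0xe6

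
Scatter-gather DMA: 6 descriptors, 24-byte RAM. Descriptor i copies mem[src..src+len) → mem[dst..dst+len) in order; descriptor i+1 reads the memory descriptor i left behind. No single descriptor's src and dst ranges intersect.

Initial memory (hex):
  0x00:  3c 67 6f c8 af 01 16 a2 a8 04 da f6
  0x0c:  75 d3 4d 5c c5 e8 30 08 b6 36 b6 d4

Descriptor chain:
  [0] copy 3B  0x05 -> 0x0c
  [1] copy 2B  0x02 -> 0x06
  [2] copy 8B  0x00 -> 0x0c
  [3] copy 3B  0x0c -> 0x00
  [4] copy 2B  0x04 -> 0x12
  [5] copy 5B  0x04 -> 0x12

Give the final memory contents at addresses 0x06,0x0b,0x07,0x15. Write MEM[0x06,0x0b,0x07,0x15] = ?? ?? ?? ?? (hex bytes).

MEM[0x06,0x0b,0x07,0x15] = 6f f6 c8 c8

#0 dst[0x0c+3] := {0x01,0x16,0xa2}
#1 dst[0x06+2] := {0x6f,0xc8}
#2 dst[0x0c+8] := {0x3c,0x67,0x6f,0xc8,0xaf,0x01,0x6f,0xc8}
#3 dst[0x00+3] := {0x3c,0x67,0x6f}
#4 dst[0x12+2] := {0xaf,0x01}
#5 dst[0x12+5] := {0xaf,0x01,0x6f,0xc8,0xa8}
query mem[0x06]=0x6f, mem[0x0b]=0xf6, mem[0x07]=0xc8, mem[0x15]=0xc8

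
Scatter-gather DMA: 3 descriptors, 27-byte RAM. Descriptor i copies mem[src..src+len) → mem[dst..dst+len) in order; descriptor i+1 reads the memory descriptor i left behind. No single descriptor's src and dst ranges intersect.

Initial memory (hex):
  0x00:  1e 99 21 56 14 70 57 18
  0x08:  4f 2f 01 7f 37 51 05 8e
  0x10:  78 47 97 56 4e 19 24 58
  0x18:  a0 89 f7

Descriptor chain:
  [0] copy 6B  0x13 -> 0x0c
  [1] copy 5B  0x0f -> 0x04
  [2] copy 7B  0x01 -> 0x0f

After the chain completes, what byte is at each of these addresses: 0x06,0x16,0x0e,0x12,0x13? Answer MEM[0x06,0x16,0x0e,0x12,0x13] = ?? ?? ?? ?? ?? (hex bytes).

[0] 0x13->0x0c len=6 : 56 4e 19 24 58 a0
[1] 0x0f->0x04 len=5 : 24 58 a0 97 56
[2] 0x01->0x0f len=7 : 99 21 56 24 58 a0 97
query mem[0x06]=0xa0, mem[0x16]=0x24, mem[0x0e]=0x19, mem[0x12]=0x24, mem[0x13]=0x58

MEM[0x06,0x16,0x0e,0x12,0x13] = a0 24 19 24 58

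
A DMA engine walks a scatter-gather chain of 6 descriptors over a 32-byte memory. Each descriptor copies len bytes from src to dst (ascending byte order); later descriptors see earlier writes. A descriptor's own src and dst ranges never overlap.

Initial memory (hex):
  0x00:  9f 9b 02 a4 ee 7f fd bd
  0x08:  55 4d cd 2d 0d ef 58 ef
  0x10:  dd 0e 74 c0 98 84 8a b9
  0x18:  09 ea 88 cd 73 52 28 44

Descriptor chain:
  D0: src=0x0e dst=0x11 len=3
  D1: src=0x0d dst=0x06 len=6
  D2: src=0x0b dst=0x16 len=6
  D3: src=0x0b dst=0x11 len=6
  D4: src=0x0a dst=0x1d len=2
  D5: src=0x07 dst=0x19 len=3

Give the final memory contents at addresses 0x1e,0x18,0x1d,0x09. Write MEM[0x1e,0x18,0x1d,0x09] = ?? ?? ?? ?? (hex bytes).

MEM[0x1e,0x18,0x1d,0x09] = ef ef 58 dd

#0 dst[0x11+3] := {0x58,0xef,0xdd}
#1 dst[0x06+6] := {0xef,0x58,0xef,0xdd,0x58,0xef}
#2 dst[0x16+6] := {0xef,0x0d,0xef,0x58,0xef,0xdd}
#3 dst[0x11+6] := {0xef,0x0d,0xef,0x58,0xef,0xdd}
#4 dst[0x1d+2] := {0x58,0xef}
#5 dst[0x19+3] := {0x58,0xef,0xdd}
query mem[0x1e]=0xef, mem[0x18]=0xef, mem[0x1d]=0x58, mem[0x09]=0xdd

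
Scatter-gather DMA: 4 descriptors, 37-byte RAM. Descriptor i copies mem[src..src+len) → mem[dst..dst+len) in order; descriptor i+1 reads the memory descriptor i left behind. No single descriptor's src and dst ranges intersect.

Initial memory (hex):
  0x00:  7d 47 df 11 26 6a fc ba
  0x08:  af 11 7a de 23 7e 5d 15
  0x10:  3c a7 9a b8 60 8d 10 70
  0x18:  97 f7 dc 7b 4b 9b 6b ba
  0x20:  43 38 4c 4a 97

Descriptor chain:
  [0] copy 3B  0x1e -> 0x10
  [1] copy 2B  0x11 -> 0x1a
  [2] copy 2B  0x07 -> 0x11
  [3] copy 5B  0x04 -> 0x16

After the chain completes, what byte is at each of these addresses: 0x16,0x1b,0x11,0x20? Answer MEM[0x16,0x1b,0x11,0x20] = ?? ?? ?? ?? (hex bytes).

MEM[0x16,0x1b,0x11,0x20] = 26 43 ba 43

[0] 0x1e->0x10 len=3 : 6b ba 43
[1] 0x11->0x1a len=2 : ba 43
[2] 0x07->0x11 len=2 : ba af
[3] 0x04->0x16 len=5 : 26 6a fc ba af
query mem[0x16]=0x26, mem[0x1b]=0x43, mem[0x11]=0xba, mem[0x20]=0x43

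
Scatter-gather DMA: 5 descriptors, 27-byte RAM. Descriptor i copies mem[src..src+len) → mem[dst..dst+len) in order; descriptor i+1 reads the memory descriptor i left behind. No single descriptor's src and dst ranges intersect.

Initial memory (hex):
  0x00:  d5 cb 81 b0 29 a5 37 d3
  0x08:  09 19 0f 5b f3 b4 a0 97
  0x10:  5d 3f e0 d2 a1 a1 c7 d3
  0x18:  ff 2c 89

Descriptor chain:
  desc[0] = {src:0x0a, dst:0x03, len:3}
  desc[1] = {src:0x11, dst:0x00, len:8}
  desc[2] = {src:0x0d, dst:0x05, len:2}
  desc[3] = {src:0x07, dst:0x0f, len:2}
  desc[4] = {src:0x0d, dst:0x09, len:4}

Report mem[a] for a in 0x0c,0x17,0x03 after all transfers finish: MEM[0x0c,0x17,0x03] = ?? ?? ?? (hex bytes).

MEM[0x0c,0x17,0x03] = 09 d3 a1

[0] 0x0a->0x03 len=3 : 0f 5b f3
[1] 0x11->0x00 len=8 : 3f e0 d2 a1 a1 c7 d3 ff
[2] 0x0d->0x05 len=2 : b4 a0
[3] 0x07->0x0f len=2 : ff 09
[4] 0x0d->0x09 len=4 : b4 a0 ff 09
query mem[0x0c]=0x09, mem[0x17]=0xd3, mem[0x03]=0xa1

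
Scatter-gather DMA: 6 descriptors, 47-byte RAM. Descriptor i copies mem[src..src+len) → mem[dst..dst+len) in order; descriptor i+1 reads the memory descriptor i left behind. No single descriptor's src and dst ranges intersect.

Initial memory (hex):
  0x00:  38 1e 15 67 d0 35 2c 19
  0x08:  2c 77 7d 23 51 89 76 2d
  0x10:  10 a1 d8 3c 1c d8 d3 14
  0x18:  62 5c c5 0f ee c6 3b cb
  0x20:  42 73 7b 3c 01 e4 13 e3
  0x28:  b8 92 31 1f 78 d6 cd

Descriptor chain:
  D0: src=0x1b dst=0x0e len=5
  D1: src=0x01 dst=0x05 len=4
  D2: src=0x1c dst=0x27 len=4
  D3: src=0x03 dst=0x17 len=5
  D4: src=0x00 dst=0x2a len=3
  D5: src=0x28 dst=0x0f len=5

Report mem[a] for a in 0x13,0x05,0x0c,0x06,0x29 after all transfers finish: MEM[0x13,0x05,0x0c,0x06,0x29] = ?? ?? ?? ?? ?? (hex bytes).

#0 dst[0x0e+5] := {0x0f,0xee,0xc6,0x3b,0xcb}
#1 dst[0x05+4] := {0x1e,0x15,0x67,0xd0}
#2 dst[0x27+4] := {0xee,0xc6,0x3b,0xcb}
#3 dst[0x17+5] := {0x67,0xd0,0x1e,0x15,0x67}
#4 dst[0x2a+3] := {0x38,0x1e,0x15}
#5 dst[0x0f+5] := {0xc6,0x3b,0x38,0x1e,0x15}
query mem[0x13]=0x15, mem[0x05]=0x1e, mem[0x0c]=0x51, mem[0x06]=0x15, mem[0x29]=0x3b

MEM[0x13,0x05,0x0c,0x06,0x29] = 15 1e 51 15 3b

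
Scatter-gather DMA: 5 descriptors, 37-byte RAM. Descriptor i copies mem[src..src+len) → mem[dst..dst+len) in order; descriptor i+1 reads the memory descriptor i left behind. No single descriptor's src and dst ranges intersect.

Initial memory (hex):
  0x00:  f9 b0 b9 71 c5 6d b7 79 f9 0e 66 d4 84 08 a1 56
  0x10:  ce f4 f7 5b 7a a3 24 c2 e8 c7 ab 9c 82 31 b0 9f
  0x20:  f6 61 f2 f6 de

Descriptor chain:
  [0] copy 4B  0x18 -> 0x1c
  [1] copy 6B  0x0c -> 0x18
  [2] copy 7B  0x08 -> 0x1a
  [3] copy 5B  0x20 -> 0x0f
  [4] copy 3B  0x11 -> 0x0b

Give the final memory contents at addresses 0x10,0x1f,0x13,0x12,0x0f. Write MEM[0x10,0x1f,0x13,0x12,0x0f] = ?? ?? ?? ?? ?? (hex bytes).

MEM[0x10,0x1f,0x13,0x12,0x0f] = 61 08 de f6 a1

#0 dst[0x1c+4] := {0xe8,0xc7,0xab,0x9c}
#1 dst[0x18+6] := {0x84,0x08,0xa1,0x56,0xce,0xf4}
#2 dst[0x1a+7] := {0xf9,0x0e,0x66,0xd4,0x84,0x08,0xa1}
#3 dst[0x0f+5] := {0xa1,0x61,0xf2,0xf6,0xde}
#4 dst[0x0b+3] := {0xf2,0xf6,0xde}
query mem[0x10]=0x61, mem[0x1f]=0x08, mem[0x13]=0xde, mem[0x12]=0xf6, mem[0x0f]=0xa1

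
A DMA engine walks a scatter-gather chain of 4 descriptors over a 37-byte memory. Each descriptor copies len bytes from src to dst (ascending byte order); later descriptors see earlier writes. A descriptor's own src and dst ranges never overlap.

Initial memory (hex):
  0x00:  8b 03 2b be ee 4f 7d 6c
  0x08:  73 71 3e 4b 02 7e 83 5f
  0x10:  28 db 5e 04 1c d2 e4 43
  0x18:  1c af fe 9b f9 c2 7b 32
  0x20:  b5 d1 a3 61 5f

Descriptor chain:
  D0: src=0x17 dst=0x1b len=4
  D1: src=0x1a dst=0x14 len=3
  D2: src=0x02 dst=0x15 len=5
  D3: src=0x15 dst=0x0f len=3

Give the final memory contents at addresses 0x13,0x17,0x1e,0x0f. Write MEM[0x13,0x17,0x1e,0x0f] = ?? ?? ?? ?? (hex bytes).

MEM[0x13,0x17,0x1e,0x0f] = 04 ee fe 2b

D0: mem[0x1b..0x1e] <- [43 1c af fe]
D1: mem[0x14..0x16] <- [fe 43 1c]
D2: mem[0x15..0x19] <- [2b be ee 4f 7d]
D3: mem[0x0f..0x11] <- [2b be ee]
query mem[0x13]=0x04, mem[0x17]=0xee, mem[0x1e]=0xfe, mem[0x0f]=0x2b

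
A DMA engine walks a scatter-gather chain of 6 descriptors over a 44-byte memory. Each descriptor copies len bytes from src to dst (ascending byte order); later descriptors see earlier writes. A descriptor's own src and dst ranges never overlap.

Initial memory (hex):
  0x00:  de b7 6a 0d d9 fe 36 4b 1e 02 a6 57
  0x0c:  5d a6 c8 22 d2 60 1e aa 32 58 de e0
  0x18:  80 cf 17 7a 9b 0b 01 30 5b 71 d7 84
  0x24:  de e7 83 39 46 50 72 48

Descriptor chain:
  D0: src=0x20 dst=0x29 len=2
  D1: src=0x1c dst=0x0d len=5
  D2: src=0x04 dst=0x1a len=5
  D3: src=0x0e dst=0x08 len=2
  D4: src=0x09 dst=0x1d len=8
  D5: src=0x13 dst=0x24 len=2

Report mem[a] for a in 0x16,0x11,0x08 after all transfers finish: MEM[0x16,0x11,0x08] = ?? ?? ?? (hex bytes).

MEM[0x16,0x11,0x08] = de 5b 0b

#0 dst[0x29+2] := {0x5b,0x71}
#1 dst[0x0d+5] := {0x9b,0x0b,0x01,0x30,0x5b}
#2 dst[0x1a+5] := {0xd9,0xfe,0x36,0x4b,0x1e}
#3 dst[0x08+2] := {0x0b,0x01}
#4 dst[0x1d+8] := {0x01,0xa6,0x57,0x5d,0x9b,0x0b,0x01,0x30}
#5 dst[0x24+2] := {0xaa,0x32}
query mem[0x16]=0xde, mem[0x11]=0x5b, mem[0x08]=0x0b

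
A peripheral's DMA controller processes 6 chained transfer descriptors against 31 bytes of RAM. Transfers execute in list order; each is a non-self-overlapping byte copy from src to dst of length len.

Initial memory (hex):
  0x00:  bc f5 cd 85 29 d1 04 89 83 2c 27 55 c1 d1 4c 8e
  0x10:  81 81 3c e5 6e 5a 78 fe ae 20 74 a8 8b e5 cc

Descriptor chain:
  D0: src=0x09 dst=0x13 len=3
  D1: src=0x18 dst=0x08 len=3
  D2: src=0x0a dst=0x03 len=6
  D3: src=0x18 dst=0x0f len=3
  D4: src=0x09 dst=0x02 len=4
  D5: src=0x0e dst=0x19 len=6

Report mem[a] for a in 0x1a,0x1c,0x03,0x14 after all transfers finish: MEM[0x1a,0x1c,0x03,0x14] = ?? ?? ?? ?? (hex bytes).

MEM[0x1a,0x1c,0x03,0x14] = ae 74 74 27

  after D0: wrote 3B at 0x13 = 2c2755
  after D1: wrote 3B at 0x08 = ae2074
  after D2: wrote 6B at 0x03 = 7455c1d14c8e
  after D3: wrote 3B at 0x0f = ae2074
  after D4: wrote 4B at 0x02 = 207455c1
  after D5: wrote 6B at 0x19 = 4cae20743c2c
query mem[0x1a]=0xae, mem[0x1c]=0x74, mem[0x03]=0x74, mem[0x14]=0x27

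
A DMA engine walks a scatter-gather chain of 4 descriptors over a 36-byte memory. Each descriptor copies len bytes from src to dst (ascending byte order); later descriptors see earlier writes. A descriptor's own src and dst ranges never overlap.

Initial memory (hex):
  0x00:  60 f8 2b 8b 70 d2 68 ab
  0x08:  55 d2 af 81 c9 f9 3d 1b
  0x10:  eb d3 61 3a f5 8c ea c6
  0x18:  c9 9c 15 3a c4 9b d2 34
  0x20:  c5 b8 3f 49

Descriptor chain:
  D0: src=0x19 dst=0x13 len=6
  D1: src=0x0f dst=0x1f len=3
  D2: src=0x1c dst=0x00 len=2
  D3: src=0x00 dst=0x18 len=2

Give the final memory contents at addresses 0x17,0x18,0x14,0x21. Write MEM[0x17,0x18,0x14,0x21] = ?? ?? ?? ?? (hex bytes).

MEM[0x17,0x18,0x14,0x21] = 9b c4 15 d3

  after D0: wrote 6B at 0x13 = 9c153ac49bd2
  after D1: wrote 3B at 0x1f = 1bebd3
  after D2: wrote 2B at 0x00 = c49b
  after D3: wrote 2B at 0x18 = c49b
query mem[0x17]=0x9b, mem[0x18]=0xc4, mem[0x14]=0x15, mem[0x21]=0xd3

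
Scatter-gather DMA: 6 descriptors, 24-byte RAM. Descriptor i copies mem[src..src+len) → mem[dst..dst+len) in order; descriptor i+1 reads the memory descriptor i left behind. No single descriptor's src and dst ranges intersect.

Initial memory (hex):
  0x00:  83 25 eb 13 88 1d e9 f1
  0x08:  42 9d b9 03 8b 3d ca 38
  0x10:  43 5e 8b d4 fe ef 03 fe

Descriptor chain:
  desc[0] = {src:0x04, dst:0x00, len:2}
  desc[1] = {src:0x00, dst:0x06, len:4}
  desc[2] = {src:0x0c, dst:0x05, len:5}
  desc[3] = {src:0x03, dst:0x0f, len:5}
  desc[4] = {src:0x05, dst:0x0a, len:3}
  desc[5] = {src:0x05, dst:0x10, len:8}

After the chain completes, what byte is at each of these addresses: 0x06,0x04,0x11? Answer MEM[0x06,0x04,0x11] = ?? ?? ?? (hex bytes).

MEM[0x06,0x04,0x11] = 3d 88 3d

D0: mem[0x00..0x01] <- [88 1d]
D1: mem[0x06..0x09] <- [88 1d eb 13]
D2: mem[0x05..0x09] <- [8b 3d ca 38 43]
D3: mem[0x0f..0x13] <- [13 88 8b 3d ca]
D4: mem[0x0a..0x0c] <- [8b 3d ca]
D5: mem[0x10..0x17] <- [8b 3d ca 38 43 8b 3d ca]
query mem[0x06]=0x3d, mem[0x04]=0x88, mem[0x11]=0x3d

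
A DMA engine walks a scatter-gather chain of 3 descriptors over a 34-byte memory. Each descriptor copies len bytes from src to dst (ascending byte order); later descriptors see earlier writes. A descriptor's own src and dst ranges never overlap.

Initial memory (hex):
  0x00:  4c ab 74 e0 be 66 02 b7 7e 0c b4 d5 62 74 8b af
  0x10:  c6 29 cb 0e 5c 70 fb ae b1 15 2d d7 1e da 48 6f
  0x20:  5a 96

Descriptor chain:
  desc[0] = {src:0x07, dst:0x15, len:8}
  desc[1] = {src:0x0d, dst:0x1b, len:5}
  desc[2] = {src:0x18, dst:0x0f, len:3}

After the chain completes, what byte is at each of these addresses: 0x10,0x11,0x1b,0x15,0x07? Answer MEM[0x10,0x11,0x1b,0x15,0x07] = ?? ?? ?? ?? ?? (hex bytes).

#0 dst[0x15+8] := {0xb7,0x7e,0x0c,0xb4,0xd5,0x62,0x74,0x8b}
#1 dst[0x1b+5] := {0x74,0x8b,0xaf,0xc6,0x29}
#2 dst[0x0f+3] := {0xb4,0xd5,0x62}
query mem[0x10]=0xd5, mem[0x11]=0x62, mem[0x1b]=0x74, mem[0x15]=0xb7, mem[0x07]=0xb7

MEM[0x10,0x11,0x1b,0x15,0x07] = d5 62 74 b7 b7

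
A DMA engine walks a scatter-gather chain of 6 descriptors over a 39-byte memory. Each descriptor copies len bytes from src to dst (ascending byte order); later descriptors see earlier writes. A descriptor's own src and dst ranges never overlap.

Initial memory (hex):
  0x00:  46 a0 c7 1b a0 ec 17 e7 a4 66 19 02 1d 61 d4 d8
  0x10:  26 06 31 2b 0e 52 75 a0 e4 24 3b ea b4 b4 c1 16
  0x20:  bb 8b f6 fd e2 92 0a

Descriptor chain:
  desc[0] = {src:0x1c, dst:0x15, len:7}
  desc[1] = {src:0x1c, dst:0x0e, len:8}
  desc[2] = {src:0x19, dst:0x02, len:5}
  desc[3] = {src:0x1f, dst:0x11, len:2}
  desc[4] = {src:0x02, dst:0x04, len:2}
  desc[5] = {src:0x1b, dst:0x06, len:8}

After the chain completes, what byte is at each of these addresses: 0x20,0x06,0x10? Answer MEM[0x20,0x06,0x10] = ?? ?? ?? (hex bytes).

MEM[0x20,0x06,0x10] = bb f6 c1

[0] 0x1c->0x15 len=7 : b4 b4 c1 16 bb 8b f6
[1] 0x1c->0x0e len=8 : b4 b4 c1 16 bb 8b f6 fd
[2] 0x19->0x02 len=5 : bb 8b f6 b4 b4
[3] 0x1f->0x11 len=2 : 16 bb
[4] 0x02->0x04 len=2 : bb 8b
[5] 0x1b->0x06 len=8 : f6 b4 b4 c1 16 bb 8b f6
query mem[0x20]=0xbb, mem[0x06]=0xf6, mem[0x10]=0xc1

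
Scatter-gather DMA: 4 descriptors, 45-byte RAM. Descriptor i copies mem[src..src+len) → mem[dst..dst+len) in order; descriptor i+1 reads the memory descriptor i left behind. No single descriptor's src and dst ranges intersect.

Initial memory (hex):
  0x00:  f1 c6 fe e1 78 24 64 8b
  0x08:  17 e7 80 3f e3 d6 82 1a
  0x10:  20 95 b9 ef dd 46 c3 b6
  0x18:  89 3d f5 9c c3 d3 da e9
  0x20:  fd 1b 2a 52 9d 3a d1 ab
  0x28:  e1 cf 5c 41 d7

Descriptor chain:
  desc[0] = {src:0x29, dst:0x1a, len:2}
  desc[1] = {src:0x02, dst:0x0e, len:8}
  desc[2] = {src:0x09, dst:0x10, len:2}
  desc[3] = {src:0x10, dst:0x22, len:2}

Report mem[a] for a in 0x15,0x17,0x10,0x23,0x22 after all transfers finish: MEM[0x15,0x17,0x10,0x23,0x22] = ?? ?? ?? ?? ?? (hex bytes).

  after D0: wrote 2B at 0x1a = cf5c
  after D1: wrote 8B at 0x0e = fee17824648b17e7
  after D2: wrote 2B at 0x10 = e780
  after D3: wrote 2B at 0x22 = e780
query mem[0x15]=0xe7, mem[0x17]=0xb6, mem[0x10]=0xe7, mem[0x23]=0x80, mem[0x22]=0xe7

MEM[0x15,0x17,0x10,0x23,0x22] = e7 b6 e7 80 e7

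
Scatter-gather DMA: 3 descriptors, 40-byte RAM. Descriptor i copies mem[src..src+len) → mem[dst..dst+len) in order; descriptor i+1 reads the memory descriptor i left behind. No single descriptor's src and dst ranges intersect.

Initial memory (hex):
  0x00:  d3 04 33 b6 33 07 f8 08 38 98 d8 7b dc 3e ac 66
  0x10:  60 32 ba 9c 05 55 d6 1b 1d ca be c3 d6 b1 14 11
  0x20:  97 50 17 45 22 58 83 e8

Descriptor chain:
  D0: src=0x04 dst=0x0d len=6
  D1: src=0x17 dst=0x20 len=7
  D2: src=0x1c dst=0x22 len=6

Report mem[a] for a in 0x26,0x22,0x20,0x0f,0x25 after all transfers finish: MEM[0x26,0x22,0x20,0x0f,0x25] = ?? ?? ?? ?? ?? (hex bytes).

MEM[0x26,0x22,0x20,0x0f,0x25] = 1b d6 1b f8 11

#0 dst[0x0d+6] := {0x33,0x07,0xf8,0x08,0x38,0x98}
#1 dst[0x20+7] := {0x1b,0x1d,0xca,0xbe,0xc3,0xd6,0xb1}
#2 dst[0x22+6] := {0xd6,0xb1,0x14,0x11,0x1b,0x1d}
query mem[0x26]=0x1b, mem[0x22]=0xd6, mem[0x20]=0x1b, mem[0x0f]=0xf8, mem[0x25]=0x11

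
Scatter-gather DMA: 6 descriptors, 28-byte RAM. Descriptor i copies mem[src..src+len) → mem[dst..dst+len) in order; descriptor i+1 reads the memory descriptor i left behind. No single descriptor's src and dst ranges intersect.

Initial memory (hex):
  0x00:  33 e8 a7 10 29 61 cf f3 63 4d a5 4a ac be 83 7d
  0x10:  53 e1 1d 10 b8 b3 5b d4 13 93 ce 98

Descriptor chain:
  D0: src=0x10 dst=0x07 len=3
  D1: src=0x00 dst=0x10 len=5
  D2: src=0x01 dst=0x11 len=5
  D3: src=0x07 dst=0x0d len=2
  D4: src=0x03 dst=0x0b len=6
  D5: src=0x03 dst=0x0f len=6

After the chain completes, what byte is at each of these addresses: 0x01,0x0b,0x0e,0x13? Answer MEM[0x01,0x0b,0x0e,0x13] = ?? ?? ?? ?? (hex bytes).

D0: mem[0x07..0x09] <- [53 e1 1d]
D1: mem[0x10..0x14] <- [33 e8 a7 10 29]
D2: mem[0x11..0x15] <- [e8 a7 10 29 61]
D3: mem[0x0d..0x0e] <- [53 e1]
D4: mem[0x0b..0x10] <- [10 29 61 cf 53 e1]
D5: mem[0x0f..0x14] <- [10 29 61 cf 53 e1]
query mem[0x01]=0xe8, mem[0x0b]=0x10, mem[0x0e]=0xcf, mem[0x13]=0x53

MEM[0x01,0x0b,0x0e,0x13] = e8 10 cf 53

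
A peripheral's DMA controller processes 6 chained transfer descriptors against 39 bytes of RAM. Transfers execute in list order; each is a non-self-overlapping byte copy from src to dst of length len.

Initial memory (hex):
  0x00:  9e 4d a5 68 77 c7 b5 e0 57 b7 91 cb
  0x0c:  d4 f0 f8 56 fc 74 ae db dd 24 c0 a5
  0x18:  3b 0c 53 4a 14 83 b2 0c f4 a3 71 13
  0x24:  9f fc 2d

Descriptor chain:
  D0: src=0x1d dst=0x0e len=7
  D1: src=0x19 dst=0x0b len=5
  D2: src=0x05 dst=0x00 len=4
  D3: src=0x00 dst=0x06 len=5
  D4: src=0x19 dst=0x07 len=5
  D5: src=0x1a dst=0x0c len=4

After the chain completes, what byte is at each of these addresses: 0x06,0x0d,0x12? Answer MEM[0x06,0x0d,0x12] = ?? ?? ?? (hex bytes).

MEM[0x06,0x0d,0x12] = c7 4a a3

  after D0: wrote 7B at 0x0e = 83b20cf4a37113
  after D1: wrote 5B at 0x0b = 0c534a1483
  after D2: wrote 4B at 0x00 = c7b5e057
  after D3: wrote 5B at 0x06 = c7b5e05777
  after D4: wrote 5B at 0x07 = 0c534a1483
  after D5: wrote 4B at 0x0c = 534a1483
query mem[0x06]=0xc7, mem[0x0d]=0x4a, mem[0x12]=0xa3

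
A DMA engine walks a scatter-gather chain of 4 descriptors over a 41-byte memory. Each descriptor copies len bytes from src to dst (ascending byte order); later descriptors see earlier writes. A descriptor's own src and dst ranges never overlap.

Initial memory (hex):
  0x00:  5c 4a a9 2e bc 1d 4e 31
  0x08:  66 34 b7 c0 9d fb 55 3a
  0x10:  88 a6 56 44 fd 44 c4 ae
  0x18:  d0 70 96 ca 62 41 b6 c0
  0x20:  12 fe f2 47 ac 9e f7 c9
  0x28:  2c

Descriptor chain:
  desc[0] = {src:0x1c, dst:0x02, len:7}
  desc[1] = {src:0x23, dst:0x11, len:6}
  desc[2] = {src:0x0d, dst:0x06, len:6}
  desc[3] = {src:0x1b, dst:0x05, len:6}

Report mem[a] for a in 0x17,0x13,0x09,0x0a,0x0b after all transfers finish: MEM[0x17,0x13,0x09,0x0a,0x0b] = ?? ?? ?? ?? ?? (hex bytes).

  after D0: wrote 7B at 0x02 = 6241b6c012fef2
  after D1: wrote 6B at 0x11 = 47ac9ef7c92c
  after D2: wrote 6B at 0x06 = fb553a8847ac
  after D3: wrote 6B at 0x05 = ca6241b6c012
query mem[0x17]=0xae, mem[0x13]=0x9e, mem[0x09]=0xc0, mem[0x0a]=0x12, mem[0x0b]=0xac

MEM[0x17,0x13,0x09,0x0a,0x0b] = ae 9e c0 12 ac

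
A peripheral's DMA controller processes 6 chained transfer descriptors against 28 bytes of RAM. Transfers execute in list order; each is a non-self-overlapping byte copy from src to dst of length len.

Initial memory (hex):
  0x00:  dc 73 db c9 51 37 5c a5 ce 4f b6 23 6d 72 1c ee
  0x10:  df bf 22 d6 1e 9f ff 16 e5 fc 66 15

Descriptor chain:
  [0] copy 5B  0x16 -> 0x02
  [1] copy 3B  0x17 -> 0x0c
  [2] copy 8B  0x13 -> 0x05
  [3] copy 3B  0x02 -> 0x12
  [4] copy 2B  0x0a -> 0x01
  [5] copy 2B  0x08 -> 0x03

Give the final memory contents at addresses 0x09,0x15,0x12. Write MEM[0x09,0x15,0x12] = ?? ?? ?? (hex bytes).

  after D0: wrote 5B at 0x02 = ff16e5fc66
  after D1: wrote 3B at 0x0c = 16e5fc
  after D2: wrote 8B at 0x05 = d61e9fff16e5fc66
  after D3: wrote 3B at 0x12 = ff16e5
  after D4: wrote 2B at 0x01 = e5fc
  after D5: wrote 2B at 0x03 = ff16
query mem[0x09]=0x16, mem[0x15]=0x9f, mem[0x12]=0xff

MEM[0x09,0x15,0x12] = 16 9f ff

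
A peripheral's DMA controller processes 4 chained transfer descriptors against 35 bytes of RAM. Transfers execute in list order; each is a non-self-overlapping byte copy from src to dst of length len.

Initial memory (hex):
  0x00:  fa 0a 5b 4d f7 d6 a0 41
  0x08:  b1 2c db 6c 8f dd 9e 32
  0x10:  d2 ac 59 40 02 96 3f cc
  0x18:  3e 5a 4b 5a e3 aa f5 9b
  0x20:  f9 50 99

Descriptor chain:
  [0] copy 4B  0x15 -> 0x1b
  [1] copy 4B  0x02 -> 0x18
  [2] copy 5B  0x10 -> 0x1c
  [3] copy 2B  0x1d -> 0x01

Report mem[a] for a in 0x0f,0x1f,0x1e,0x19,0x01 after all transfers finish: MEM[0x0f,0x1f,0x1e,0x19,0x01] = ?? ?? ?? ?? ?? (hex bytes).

#0 dst[0x1b+4] := {0x96,0x3f,0xcc,0x3e}
#1 dst[0x18+4] := {0x5b,0x4d,0xf7,0xd6}
#2 dst[0x1c+5] := {0xd2,0xac,0x59,0x40,0x02}
#3 dst[0x01+2] := {0xac,0x59}
query mem[0x0f]=0x32, mem[0x1f]=0x40, mem[0x1e]=0x59, mem[0x19]=0x4d, mem[0x01]=0xac

MEM[0x0f,0x1f,0x1e,0x19,0x01] = 32 40 59 4d ac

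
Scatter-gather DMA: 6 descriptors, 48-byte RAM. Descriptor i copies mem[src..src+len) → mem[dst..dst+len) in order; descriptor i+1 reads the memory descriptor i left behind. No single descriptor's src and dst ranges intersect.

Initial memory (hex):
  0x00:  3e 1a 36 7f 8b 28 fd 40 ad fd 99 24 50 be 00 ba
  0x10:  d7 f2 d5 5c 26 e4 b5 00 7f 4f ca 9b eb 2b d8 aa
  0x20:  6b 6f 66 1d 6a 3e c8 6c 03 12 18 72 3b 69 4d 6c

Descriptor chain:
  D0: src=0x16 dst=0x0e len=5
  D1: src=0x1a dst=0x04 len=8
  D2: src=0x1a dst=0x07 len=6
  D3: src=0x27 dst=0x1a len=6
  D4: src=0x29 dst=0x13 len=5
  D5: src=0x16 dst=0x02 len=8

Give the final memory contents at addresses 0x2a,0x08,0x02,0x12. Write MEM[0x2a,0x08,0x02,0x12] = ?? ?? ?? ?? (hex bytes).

#0 dst[0x0e+5] := {0xb5,0x00,0x7f,0x4f,0xca}
#1 dst[0x04+8] := {0xca,0x9b,0xeb,0x2b,0xd8,0xaa,0x6b,0x6f}
#2 dst[0x07+6] := {0xca,0x9b,0xeb,0x2b,0xd8,0xaa}
#3 dst[0x1a+6] := {0x6c,0x03,0x12,0x18,0x72,0x3b}
#4 dst[0x13+5] := {0x12,0x18,0x72,0x3b,0x69}
#5 dst[0x02+8] := {0x3b,0x69,0x7f,0x4f,0x6c,0x03,0x12,0x18}
query mem[0x2a]=0x18, mem[0x08]=0x12, mem[0x02]=0x3b, mem[0x12]=0xca

MEM[0x2a,0x08,0x02,0x12] = 18 12 3b ca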